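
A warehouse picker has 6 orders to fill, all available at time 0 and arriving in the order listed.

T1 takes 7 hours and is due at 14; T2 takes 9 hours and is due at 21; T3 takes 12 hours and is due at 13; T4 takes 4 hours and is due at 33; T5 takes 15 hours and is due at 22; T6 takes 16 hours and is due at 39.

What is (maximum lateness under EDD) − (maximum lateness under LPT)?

EDD (increasing due date): T3 T1 T2 T5 T4 T6.
T3: 0→12, due 13, lateness -1
T1: 12→19, due 14, lateness 5
T2: 19→28, due 21, lateness 7
T5: 28→43, due 22, lateness 21
T4: 43→47, due 33, lateness 14
T6: 47→63, due 39, lateness 24
Maximum = 24.
LPT (decreasing processing time): T6 T5 T3 T2 T1 T4.
T6: 0→16, due 39, lateness -23
T5: 16→31, due 22, lateness 9
T3: 31→43, due 13, lateness 30
T2: 43→52, due 21, lateness 31
T1: 52→59, due 14, lateness 45
T4: 59→63, due 33, lateness 30
Maximum = 45.
Difference = 24 − 45 = -21.

-21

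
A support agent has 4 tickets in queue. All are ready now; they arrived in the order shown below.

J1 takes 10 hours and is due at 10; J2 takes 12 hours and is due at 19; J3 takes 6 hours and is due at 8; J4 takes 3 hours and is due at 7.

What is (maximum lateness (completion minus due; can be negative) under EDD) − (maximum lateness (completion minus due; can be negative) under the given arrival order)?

-12

EDD (increasing due date): J4 J3 J1 J2.
J4: 0→3, due 7, lateness -4
J3: 3→9, due 8, lateness 1
J1: 9→19, due 10, lateness 9
J2: 19→31, due 19, lateness 12
Maximum = 12.
FIFO (arrival order): J1 J2 J3 J4.
J1: 0→10, due 10, lateness 0
J2: 10→22, due 19, lateness 3
J3: 22→28, due 8, lateness 20
J4: 28→31, due 7, lateness 24
Maximum = 24.
Difference = 12 − 24 = -12.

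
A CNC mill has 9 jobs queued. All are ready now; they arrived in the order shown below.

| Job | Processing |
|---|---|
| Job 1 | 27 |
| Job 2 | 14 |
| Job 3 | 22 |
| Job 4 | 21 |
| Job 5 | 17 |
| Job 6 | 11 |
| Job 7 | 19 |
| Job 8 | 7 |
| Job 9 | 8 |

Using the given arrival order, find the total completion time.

FIFO (arrival order): Job 1 Job 2 Job 3 Job 4 Job 5 Job 6 Job 7 Job 8 Job 9.
Job 1: 0→27
Job 2: 27→41
Job 3: 41→63
Job 4: 63→84
Job 5: 84→101
Job 6: 101→112
Job 7: 112→131
Job 8: 131→138
Job 9: 138→146
Sum = 27+41+63+84+101+112+131+138+146 = 843.

843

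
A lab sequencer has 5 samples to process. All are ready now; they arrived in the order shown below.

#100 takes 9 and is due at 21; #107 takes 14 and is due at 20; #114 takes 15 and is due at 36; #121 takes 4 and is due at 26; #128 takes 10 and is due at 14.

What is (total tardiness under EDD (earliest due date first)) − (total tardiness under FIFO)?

EDD (increasing due date): #128 #107 #100 #121 #114.
#128: 0→10, due 14, tardiness 0
#107: 10→24, due 20, tardiness 4
#100: 24→33, due 21, tardiness 12
#121: 33→37, due 26, tardiness 11
#114: 37→52, due 36, tardiness 16
Sum = 0+4+12+11+16 = 43.
FIFO (arrival order): #100 #107 #114 #121 #128.
#100: 0→9, due 21, tardiness 0
#107: 9→23, due 20, tardiness 3
#114: 23→38, due 36, tardiness 2
#121: 38→42, due 26, tardiness 16
#128: 42→52, due 14, tardiness 38
Sum = 0+3+2+16+38 = 59.
Difference = 43 − 59 = -16.

-16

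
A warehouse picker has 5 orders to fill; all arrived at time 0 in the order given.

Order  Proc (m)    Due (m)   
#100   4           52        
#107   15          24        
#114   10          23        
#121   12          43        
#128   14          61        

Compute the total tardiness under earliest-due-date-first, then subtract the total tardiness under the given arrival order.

EDD (increasing due date): #114 #107 #121 #100 #128.
#114: 0→10, due 23, tardiness 0
#107: 10→25, due 24, tardiness 1
#121: 25→37, due 43, tardiness 0
#100: 37→41, due 52, tardiness 0
#128: 41→55, due 61, tardiness 0
Sum = 0+1+0+0+0 = 1.
FIFO (arrival order): #100 #107 #114 #121 #128.
#100: 0→4, due 52, tardiness 0
#107: 4→19, due 24, tardiness 0
#114: 19→29, due 23, tardiness 6
#121: 29→41, due 43, tardiness 0
#128: 41→55, due 61, tardiness 0
Sum = 0+0+6+0+0 = 6.
Difference = 1 − 6 = -5.

-5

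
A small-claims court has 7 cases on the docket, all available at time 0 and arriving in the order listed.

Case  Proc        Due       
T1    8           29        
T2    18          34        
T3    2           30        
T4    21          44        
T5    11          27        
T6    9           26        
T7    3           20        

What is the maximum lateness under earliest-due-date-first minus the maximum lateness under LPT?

-22

EDD (increasing due date): T7 T6 T5 T1 T3 T2 T4.
T7: 0→3, due 20, lateness -17
T6: 3→12, due 26, lateness -14
T5: 12→23, due 27, lateness -4
T1: 23→31, due 29, lateness 2
T3: 31→33, due 30, lateness 3
T2: 33→51, due 34, lateness 17
T4: 51→72, due 44, lateness 28
Maximum = 28.
LPT (decreasing processing time): T4 T2 T5 T6 T1 T7 T3.
T4: 0→21, due 44, lateness -23
T2: 21→39, due 34, lateness 5
T5: 39→50, due 27, lateness 23
T6: 50→59, due 26, lateness 33
T1: 59→67, due 29, lateness 38
T7: 67→70, due 20, lateness 50
T3: 70→72, due 30, lateness 42
Maximum = 50.
Difference = 28 − 50 = -22.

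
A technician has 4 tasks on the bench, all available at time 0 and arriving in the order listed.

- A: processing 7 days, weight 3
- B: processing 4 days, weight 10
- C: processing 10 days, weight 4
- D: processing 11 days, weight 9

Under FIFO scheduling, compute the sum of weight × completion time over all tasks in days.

FIFO (arrival order): A B C D.
A: finishes 7, weight 3, w·C = 21
B: finishes 11, weight 10, w·C = 110
C: finishes 21, weight 4, w·C = 84
D: finishes 32, weight 9, w·C = 288
Sum = 21+110+84+288 = 503.

503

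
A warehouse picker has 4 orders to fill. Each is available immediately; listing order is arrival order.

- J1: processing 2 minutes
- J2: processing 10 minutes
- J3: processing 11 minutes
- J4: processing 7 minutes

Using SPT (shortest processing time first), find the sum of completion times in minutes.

60

SPT (increasing processing time): J1 J4 J2 J3.
J1: 0→2
J4: 2→9
J2: 9→19
J3: 19→30
Sum = 2+9+19+30 = 60.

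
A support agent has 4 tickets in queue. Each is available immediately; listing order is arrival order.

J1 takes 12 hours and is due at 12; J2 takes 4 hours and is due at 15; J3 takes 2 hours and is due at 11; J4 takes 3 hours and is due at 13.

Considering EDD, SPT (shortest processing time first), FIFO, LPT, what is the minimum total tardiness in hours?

EDD (increasing due date): J3 J1 J4 J2.
J3: 0→2, due 11, tardiness 0
J1: 2→14, due 12, tardiness 2
J4: 14→17, due 13, tardiness 4
J2: 17→21, due 15, tardiness 6
Sum = 0+2+4+6 = 12.
SPT (increasing processing time): J3 J4 J2 J1.
J3: 0→2, due 11, tardiness 0
J4: 2→5, due 13, tardiness 0
J2: 5→9, due 15, tardiness 0
J1: 9→21, due 12, tardiness 9
Sum = 0+0+0+9 = 9.
FIFO (arrival order): J1 J2 J3 J4.
J1: 0→12, due 12, tardiness 0
J2: 12→16, due 15, tardiness 1
J3: 16→18, due 11, tardiness 7
J4: 18→21, due 13, tardiness 8
Sum = 0+1+7+8 = 16.
LPT (decreasing processing time): J1 J2 J4 J3.
J1: 0→12, due 12, tardiness 0
J2: 12→16, due 15, tardiness 1
J4: 16→19, due 13, tardiness 6
J3: 19→21, due 11, tardiness 10
Sum = 0+1+6+10 = 17.
EDD 12, SPT 9, FIFO 16, LPT 17 → minimum 9.

9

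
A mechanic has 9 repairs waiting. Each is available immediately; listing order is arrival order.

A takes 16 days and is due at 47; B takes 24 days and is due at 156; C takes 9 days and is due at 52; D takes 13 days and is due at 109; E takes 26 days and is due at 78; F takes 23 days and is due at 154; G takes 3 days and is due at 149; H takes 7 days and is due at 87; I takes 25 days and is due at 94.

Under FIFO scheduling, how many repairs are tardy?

FIFO (arrival order): A B C D E F G H I.
A: 0→16, due 47, tardiness 0
B: 16→40, due 156, tardiness 0
C: 40→49, due 52, tardiness 0
D: 49→62, due 109, tardiness 0
E: 62→88, due 78, tardiness 10
F: 88→111, due 154, tardiness 0
G: 111→114, due 149, tardiness 0
H: 114→121, due 87, tardiness 34
I: 121→146, due 94, tardiness 52
Late repairs: 3.

3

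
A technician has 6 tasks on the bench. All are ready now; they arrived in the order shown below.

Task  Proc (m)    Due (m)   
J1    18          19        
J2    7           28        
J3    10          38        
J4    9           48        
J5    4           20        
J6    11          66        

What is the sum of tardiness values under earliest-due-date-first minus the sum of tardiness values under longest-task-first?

-63

EDD (increasing due date): J1 J5 J2 J3 J4 J6.
J1: 0→18, due 19, tardiness 0
J5: 18→22, due 20, tardiness 2
J2: 22→29, due 28, tardiness 1
J3: 29→39, due 38, tardiness 1
J4: 39→48, due 48, tardiness 0
J6: 48→59, due 66, tardiness 0
Sum = 0+2+1+1+0+0 = 4.
LPT (decreasing processing time): J1 J6 J3 J4 J2 J5.
J1: 0→18, due 19, tardiness 0
J6: 18→29, due 66, tardiness 0
J3: 29→39, due 38, tardiness 1
J4: 39→48, due 48, tardiness 0
J2: 48→55, due 28, tardiness 27
J5: 55→59, due 20, tardiness 39
Sum = 0+0+1+0+27+39 = 67.
Difference = 4 − 67 = -63.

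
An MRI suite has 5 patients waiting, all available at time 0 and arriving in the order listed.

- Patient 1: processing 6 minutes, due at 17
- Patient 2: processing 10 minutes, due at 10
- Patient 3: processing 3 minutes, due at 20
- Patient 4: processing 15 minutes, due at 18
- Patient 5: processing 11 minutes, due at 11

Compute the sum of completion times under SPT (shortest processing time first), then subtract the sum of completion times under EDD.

-39

SPT (increasing processing time): Patient 3 Patient 1 Patient 2 Patient 5 Patient 4.
Patient 3: 0→3
Patient 1: 3→9
Patient 2: 9→19
Patient 5: 19→30
Patient 4: 30→45
Sum = 3+9+19+30+45 = 106.
EDD (increasing due date): Patient 2 Patient 5 Patient 1 Patient 4 Patient 3.
Patient 2: 0→10
Patient 5: 10→21
Patient 1: 21→27
Patient 4: 27→42
Patient 3: 42→45
Sum = 10+21+27+42+45 = 145.
Difference = 106 − 145 = -39.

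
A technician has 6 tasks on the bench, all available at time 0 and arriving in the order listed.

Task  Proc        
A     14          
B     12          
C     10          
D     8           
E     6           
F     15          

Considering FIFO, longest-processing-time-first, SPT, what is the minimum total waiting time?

FIFO (arrival order): A B C D E F.
A: waits 0, runs 0→14
B: waits 14, runs 14→26
C: waits 26, runs 26→36
D: waits 36, runs 36→44
E: waits 44, runs 44→50
F: waits 50, runs 50→65
Sum = 0+14+26+36+44+50 = 170.
LPT (decreasing processing time): F A B C D E.
F: waits 0, runs 0→15
A: waits 15, runs 15→29
B: waits 29, runs 29→41
C: waits 41, runs 41→51
D: waits 51, runs 51→59
E: waits 59, runs 59→65
Sum = 0+15+29+41+51+59 = 195.
SPT (increasing processing time): E D C B A F.
E: waits 0, runs 0→6
D: waits 6, runs 6→14
C: waits 14, runs 14→24
B: waits 24, runs 24→36
A: waits 36, runs 36→50
F: waits 50, runs 50→65
Sum = 0+6+14+24+36+50 = 130.
FIFO 170, LPT 195, SPT 130 → minimum 130.

130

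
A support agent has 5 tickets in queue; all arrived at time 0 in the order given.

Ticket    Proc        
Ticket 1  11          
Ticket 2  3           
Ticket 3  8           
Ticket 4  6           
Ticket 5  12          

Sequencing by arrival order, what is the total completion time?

115

FIFO (arrival order): Ticket 1 Ticket 2 Ticket 3 Ticket 4 Ticket 5.
Ticket 1: 0→11
Ticket 2: 11→14
Ticket 3: 14→22
Ticket 4: 22→28
Ticket 5: 28→40
Sum = 11+14+22+28+40 = 115.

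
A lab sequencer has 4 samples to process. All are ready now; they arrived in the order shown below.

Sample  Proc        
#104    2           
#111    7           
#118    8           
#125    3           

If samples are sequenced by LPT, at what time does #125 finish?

18

LPT (decreasing processing time): #118 #111 #125 #104.
#118: 0→8
#111: 8→15
#125: 15→18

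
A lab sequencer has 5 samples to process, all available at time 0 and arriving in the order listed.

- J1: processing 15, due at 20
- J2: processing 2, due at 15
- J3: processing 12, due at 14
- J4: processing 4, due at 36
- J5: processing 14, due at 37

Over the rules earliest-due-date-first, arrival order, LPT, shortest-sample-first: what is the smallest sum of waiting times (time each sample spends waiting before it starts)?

EDD (increasing due date): J3 J2 J1 J4 J5.
J3: waits 0, runs 0→12
J2: waits 12, runs 12→14
J1: waits 14, runs 14→29
J4: waits 29, runs 29→33
J5: waits 33, runs 33→47
Sum = 0+12+14+29+33 = 88.
FIFO (arrival order): J1 J2 J3 J4 J5.
J1: waits 0, runs 0→15
J2: waits 15, runs 15→17
J3: waits 17, runs 17→29
J4: waits 29, runs 29→33
J5: waits 33, runs 33→47
Sum = 0+15+17+29+33 = 94.
LPT (decreasing processing time): J1 J5 J3 J4 J2.
J1: waits 0, runs 0→15
J5: waits 15, runs 15→29
J3: waits 29, runs 29→41
J4: waits 41, runs 41→45
J2: waits 45, runs 45→47
Sum = 0+15+29+41+45 = 130.
SPT (increasing processing time): J2 J4 J3 J5 J1.
J2: waits 0, runs 0→2
J4: waits 2, runs 2→6
J3: waits 6, runs 6→18
J5: waits 18, runs 18→32
J1: waits 32, runs 32→47
Sum = 0+2+6+18+32 = 58.
EDD 88, FIFO 94, LPT 130, SPT 58 → minimum 58.

58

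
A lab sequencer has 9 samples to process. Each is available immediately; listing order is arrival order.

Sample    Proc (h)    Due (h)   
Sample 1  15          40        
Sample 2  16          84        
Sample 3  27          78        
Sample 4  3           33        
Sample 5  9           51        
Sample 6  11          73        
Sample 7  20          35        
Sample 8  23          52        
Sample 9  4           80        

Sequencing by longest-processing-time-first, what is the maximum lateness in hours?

LPT (decreasing processing time): Sample 3 Sample 8 Sample 7 Sample 2 Sample 1 Sample 6 Sample 5 Sample 9 Sample 4.
Sample 3: 0→27, due 78, lateness -51
Sample 8: 27→50, due 52, lateness -2
Sample 7: 50→70, due 35, lateness 35
Sample 2: 70→86, due 84, lateness 2
Sample 1: 86→101, due 40, lateness 61
Sample 6: 101→112, due 73, lateness 39
Sample 5: 112→121, due 51, lateness 70
Sample 9: 121→125, due 80, lateness 45
Sample 4: 125→128, due 33, lateness 95
Maximum = 95.

95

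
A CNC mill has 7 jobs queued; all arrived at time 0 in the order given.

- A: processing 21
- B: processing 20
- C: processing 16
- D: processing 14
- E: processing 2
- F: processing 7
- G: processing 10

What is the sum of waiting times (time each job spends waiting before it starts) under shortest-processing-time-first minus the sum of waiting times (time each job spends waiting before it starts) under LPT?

-178

SPT (increasing processing time): E F G D C B A.
E: waits 0, runs 0→2
F: waits 2, runs 2→9
G: waits 9, runs 9→19
D: waits 19, runs 19→33
C: waits 33, runs 33→49
B: waits 49, runs 49→69
A: waits 69, runs 69→90
Sum = 0+2+9+19+33+49+69 = 181.
LPT (decreasing processing time): A B C D G F E.
A: waits 0, runs 0→21
B: waits 21, runs 21→41
C: waits 41, runs 41→57
D: waits 57, runs 57→71
G: waits 71, runs 71→81
F: waits 81, runs 81→88
E: waits 88, runs 88→90
Sum = 0+21+41+57+71+81+88 = 359.
Difference = 181 − 359 = -178.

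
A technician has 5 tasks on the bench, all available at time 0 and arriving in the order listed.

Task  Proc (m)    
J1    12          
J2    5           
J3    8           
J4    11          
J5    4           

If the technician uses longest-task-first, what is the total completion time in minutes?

142

LPT (decreasing processing time): J1 J4 J3 J2 J5.
J1: 0→12
J4: 12→23
J3: 23→31
J2: 31→36
J5: 36→40
Sum = 12+23+31+36+40 = 142.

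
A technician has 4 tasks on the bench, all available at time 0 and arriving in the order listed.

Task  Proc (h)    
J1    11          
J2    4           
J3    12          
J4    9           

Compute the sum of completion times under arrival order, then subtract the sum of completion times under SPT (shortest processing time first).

FIFO (arrival order): J1 J2 J3 J4.
J1: 0→11
J2: 11→15
J3: 15→27
J4: 27→36
Sum = 11+15+27+36 = 89.
SPT (increasing processing time): J2 J4 J1 J3.
J2: 0→4
J4: 4→13
J1: 13→24
J3: 24→36
Sum = 4+13+24+36 = 77.
Difference = 89 − 77 = 12.

12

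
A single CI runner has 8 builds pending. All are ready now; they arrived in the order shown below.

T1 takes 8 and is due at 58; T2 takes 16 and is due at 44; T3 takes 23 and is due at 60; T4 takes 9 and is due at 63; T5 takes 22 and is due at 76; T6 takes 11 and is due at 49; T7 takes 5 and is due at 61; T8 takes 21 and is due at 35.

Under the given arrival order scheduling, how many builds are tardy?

4

FIFO (arrival order): T1 T2 T3 T4 T5 T6 T7 T8.
T1: 0→8, due 58, tardiness 0
T2: 8→24, due 44, tardiness 0
T3: 24→47, due 60, tardiness 0
T4: 47→56, due 63, tardiness 0
T5: 56→78, due 76, tardiness 2
T6: 78→89, due 49, tardiness 40
T7: 89→94, due 61, tardiness 33
T8: 94→115, due 35, tardiness 80
Late builds: 4.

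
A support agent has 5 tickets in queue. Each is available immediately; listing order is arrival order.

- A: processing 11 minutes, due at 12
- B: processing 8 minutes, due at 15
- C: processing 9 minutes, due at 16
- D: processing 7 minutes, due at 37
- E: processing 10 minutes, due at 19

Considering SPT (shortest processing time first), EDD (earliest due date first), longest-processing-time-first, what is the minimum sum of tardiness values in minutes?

43

SPT (increasing processing time): D B C E A.
D: 0→7, due 37, tardiness 0
B: 7→15, due 15, tardiness 0
C: 15→24, due 16, tardiness 8
E: 24→34, due 19, tardiness 15
A: 34→45, due 12, tardiness 33
Sum = 0+0+8+15+33 = 56.
EDD (increasing due date): A B C E D.
A: 0→11, due 12, tardiness 0
B: 11→19, due 15, tardiness 4
C: 19→28, due 16, tardiness 12
E: 28→38, due 19, tardiness 19
D: 38→45, due 37, tardiness 8
Sum = 0+4+12+19+8 = 43.
LPT (decreasing processing time): A E C B D.
A: 0→11, due 12, tardiness 0
E: 11→21, due 19, tardiness 2
C: 21→30, due 16, tardiness 14
B: 30→38, due 15, tardiness 23
D: 38→45, due 37, tardiness 8
Sum = 0+2+14+23+8 = 47.
SPT 56, EDD 43, LPT 47 → minimum 43.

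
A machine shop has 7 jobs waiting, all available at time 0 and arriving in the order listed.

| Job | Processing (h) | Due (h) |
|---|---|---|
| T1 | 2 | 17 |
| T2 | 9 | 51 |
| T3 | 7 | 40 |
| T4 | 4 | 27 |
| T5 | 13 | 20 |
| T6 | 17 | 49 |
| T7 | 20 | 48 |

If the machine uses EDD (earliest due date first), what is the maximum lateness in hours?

EDD (increasing due date): T1 T5 T4 T3 T7 T6 T2.
T1: 0→2, due 17, lateness -15
T5: 2→15, due 20, lateness -5
T4: 15→19, due 27, lateness -8
T3: 19→26, due 40, lateness -14
T7: 26→46, due 48, lateness -2
T6: 46→63, due 49, lateness 14
T2: 63→72, due 51, lateness 21
Maximum = 21.

21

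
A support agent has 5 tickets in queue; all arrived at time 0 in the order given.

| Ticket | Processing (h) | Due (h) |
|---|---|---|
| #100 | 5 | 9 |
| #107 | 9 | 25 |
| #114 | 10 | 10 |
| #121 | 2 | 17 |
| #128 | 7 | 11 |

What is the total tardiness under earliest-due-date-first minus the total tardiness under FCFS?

-14

EDD (increasing due date): #100 #114 #128 #121 #107.
#100: 0→5, due 9, tardiness 0
#114: 5→15, due 10, tardiness 5
#128: 15→22, due 11, tardiness 11
#121: 22→24, due 17, tardiness 7
#107: 24→33, due 25, tardiness 8
Sum = 0+5+11+7+8 = 31.
FIFO (arrival order): #100 #107 #114 #121 #128.
#100: 0→5, due 9, tardiness 0
#107: 5→14, due 25, tardiness 0
#114: 14→24, due 10, tardiness 14
#121: 24→26, due 17, tardiness 9
#128: 26→33, due 11, tardiness 22
Sum = 0+0+14+9+22 = 45.
Difference = 31 − 45 = -14.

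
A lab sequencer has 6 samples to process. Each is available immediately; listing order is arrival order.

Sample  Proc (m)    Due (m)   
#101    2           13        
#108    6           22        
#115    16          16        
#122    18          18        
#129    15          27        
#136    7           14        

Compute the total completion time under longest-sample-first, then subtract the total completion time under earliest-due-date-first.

LPT (decreasing processing time): #122 #115 #129 #136 #108 #101.
#122: 0→18
#115: 18→34
#129: 34→49
#136: 49→56
#108: 56→62
#101: 62→64
Sum = 18+34+49+56+62+64 = 283.
EDD (increasing due date): #101 #136 #115 #122 #108 #129.
#101: 0→2
#136: 2→9
#115: 9→25
#122: 25→43
#108: 43→49
#129: 49→64
Sum = 2+9+25+43+49+64 = 192.
Difference = 283 − 192 = 91.

91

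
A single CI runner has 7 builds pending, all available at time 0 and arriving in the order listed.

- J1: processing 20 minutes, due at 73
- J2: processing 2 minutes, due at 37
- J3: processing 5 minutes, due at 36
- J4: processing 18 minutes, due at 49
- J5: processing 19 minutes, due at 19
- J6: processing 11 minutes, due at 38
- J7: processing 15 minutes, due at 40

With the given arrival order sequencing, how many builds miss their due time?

FIFO (arrival order): J1 J2 J3 J4 J5 J6 J7.
J1: 0→20, due 73, tardiness 0
J2: 20→22, due 37, tardiness 0
J3: 22→27, due 36, tardiness 0
J4: 27→45, due 49, tardiness 0
J5: 45→64, due 19, tardiness 45
J6: 64→75, due 38, tardiness 37
J7: 75→90, due 40, tardiness 50
Late builds: 3.

3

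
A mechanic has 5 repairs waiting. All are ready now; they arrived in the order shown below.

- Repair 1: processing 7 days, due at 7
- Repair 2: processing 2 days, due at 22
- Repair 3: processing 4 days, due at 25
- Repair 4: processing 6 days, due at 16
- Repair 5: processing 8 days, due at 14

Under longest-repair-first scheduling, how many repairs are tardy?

LPT (decreasing processing time): Repair 5 Repair 1 Repair 4 Repair 3 Repair 2.
Repair 5: 0→8, due 14, tardiness 0
Repair 1: 8→15, due 7, tardiness 8
Repair 4: 15→21, due 16, tardiness 5
Repair 3: 21→25, due 25, tardiness 0
Repair 2: 25→27, due 22, tardiness 5
Late repairs: 3.

3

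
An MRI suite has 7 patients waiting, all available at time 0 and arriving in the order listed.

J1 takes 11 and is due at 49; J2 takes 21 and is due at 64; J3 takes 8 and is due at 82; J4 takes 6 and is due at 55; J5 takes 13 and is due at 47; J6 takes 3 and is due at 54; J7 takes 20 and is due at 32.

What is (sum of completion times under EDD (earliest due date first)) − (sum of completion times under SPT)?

EDD (increasing due date): J7 J5 J1 J6 J4 J2 J3.
J7: 0→20
J5: 20→33
J1: 33→44
J6: 44→47
J4: 47→53
J2: 53→74
J3: 74→82
Sum = 20+33+44+47+53+74+82 = 353.
SPT (increasing processing time): J6 J4 J3 J1 J5 J7 J2.
J6: 0→3
J4: 3→9
J3: 9→17
J1: 17→28
J5: 28→41
J7: 41→61
J2: 61→82
Sum = 3+9+17+28+41+61+82 = 241.
Difference = 353 − 241 = 112.

112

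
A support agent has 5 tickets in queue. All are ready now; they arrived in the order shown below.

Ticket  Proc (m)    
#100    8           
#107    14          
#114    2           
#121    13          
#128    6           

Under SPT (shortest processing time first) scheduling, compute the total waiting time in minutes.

SPT (increasing processing time): #114 #128 #100 #121 #107.
#114: waits 0, runs 0→2
#128: waits 2, runs 2→8
#100: waits 8, runs 8→16
#121: waits 16, runs 16→29
#107: waits 29, runs 29→43
Sum = 0+2+8+16+29 = 55.

55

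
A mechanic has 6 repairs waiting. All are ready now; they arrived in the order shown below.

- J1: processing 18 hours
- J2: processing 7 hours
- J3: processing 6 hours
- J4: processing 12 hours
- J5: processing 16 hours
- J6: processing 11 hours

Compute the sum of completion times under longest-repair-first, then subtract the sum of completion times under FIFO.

43

LPT (decreasing processing time): J1 J5 J4 J6 J2 J3.
J1: 0→18
J5: 18→34
J4: 34→46
J6: 46→57
J2: 57→64
J3: 64→70
Sum = 18+34+46+57+64+70 = 289.
FIFO (arrival order): J1 J2 J3 J4 J5 J6.
J1: 0→18
J2: 18→25
J3: 25→31
J4: 31→43
J5: 43→59
J6: 59→70
Sum = 18+25+31+43+59+70 = 246.
Difference = 289 − 246 = 43.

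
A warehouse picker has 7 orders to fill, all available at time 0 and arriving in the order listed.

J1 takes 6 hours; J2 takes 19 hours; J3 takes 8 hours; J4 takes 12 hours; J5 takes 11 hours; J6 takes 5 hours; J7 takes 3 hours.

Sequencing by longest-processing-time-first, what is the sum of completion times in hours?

323

LPT (decreasing processing time): J2 J4 J5 J3 J1 J6 J7.
J2: 0→19
J4: 19→31
J5: 31→42
J3: 42→50
J1: 50→56
J6: 56→61
J7: 61→64
Sum = 19+31+42+50+56+61+64 = 323.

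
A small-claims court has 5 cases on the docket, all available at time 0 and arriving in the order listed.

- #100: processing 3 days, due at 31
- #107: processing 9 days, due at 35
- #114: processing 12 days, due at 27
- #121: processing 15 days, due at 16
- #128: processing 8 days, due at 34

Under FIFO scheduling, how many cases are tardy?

FIFO (arrival order): #100 #107 #114 #121 #128.
#100: 0→3, due 31, tardiness 0
#107: 3→12, due 35, tardiness 0
#114: 12→24, due 27, tardiness 0
#121: 24→39, due 16, tardiness 23
#128: 39→47, due 34, tardiness 13
Late cases: 2.

2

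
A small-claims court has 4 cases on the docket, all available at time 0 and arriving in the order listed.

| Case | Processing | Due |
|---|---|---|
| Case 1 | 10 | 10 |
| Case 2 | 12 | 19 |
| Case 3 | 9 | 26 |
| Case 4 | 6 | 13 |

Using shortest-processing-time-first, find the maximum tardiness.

18

SPT (increasing processing time): Case 4 Case 3 Case 1 Case 2.
Case 4: 0→6, due 13, tardiness 0
Case 3: 6→15, due 26, tardiness 0
Case 1: 15→25, due 10, tardiness 15
Case 2: 25→37, due 19, tardiness 18
Maximum = 18.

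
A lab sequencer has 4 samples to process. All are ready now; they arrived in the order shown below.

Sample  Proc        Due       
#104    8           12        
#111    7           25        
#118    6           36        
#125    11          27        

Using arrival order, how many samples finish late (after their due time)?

1

FIFO (arrival order): #104 #111 #118 #125.
#104: 0→8, due 12, tardiness 0
#111: 8→15, due 25, tardiness 0
#118: 15→21, due 36, tardiness 0
#125: 21→32, due 27, tardiness 5
Late samples: 1.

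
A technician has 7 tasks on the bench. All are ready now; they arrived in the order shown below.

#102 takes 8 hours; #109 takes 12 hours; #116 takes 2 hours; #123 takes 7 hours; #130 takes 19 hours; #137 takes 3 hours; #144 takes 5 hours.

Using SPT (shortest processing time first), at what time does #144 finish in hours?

SPT (increasing processing time): #116 #137 #144 #123 #102 #109 #130.
#116: 0→2
#137: 2→5
#144: 5→10

10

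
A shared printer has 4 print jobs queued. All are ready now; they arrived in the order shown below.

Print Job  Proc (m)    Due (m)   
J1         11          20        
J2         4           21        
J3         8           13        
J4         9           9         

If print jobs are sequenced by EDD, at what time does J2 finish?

32

EDD (increasing due date): J4 J3 J1 J2.
J4: 0→9
J3: 9→17
J1: 17→28
J2: 28→32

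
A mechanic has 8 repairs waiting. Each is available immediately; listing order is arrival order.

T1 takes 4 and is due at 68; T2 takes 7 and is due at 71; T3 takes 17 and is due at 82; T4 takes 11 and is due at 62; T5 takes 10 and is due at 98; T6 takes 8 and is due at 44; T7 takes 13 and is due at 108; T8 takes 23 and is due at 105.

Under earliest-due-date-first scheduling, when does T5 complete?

57

EDD (increasing due date): T6 T4 T1 T2 T3 T5 T8 T7.
T6: 0→8
T4: 8→19
T1: 19→23
T2: 23→30
T3: 30→47
T5: 47→57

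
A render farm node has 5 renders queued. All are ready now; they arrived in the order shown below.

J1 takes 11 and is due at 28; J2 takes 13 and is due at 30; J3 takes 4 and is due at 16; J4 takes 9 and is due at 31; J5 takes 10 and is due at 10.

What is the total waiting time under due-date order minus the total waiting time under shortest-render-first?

13

EDD (increasing due date): J5 J3 J1 J2 J4.
J5: waits 0, runs 0→10
J3: waits 10, runs 10→14
J1: waits 14, runs 14→25
J2: waits 25, runs 25→38
J4: waits 38, runs 38→47
Sum = 0+10+14+25+38 = 87.
SPT (increasing processing time): J3 J4 J5 J1 J2.
J3: waits 0, runs 0→4
J4: waits 4, runs 4→13
J5: waits 13, runs 13→23
J1: waits 23, runs 23→34
J2: waits 34, runs 34→47
Sum = 0+4+13+23+34 = 74.
Difference = 87 − 74 = 13.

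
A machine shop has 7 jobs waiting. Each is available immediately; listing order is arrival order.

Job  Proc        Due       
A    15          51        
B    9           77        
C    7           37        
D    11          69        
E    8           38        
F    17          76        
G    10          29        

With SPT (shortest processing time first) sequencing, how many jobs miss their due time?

3

SPT (increasing processing time): C E B G D A F.
C: 0→7, due 37, tardiness 0
E: 7→15, due 38, tardiness 0
B: 15→24, due 77, tardiness 0
G: 24→34, due 29, tardiness 5
D: 34→45, due 69, tardiness 0
A: 45→60, due 51, tardiness 9
F: 60→77, due 76, tardiness 1
Late jobs: 3.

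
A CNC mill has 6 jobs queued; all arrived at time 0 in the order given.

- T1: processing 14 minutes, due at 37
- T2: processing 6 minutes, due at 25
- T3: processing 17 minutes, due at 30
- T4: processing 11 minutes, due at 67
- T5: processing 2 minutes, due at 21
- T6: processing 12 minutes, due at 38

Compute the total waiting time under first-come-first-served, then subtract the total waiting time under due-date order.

FIFO (arrival order): T1 T2 T3 T4 T5 T6.
T1: waits 0, runs 0→14
T2: waits 14, runs 14→20
T3: waits 20, runs 20→37
T4: waits 37, runs 37→48
T5: waits 48, runs 48→50
T6: waits 50, runs 50→62
Sum = 0+14+20+37+48+50 = 169.
EDD (increasing due date): T5 T2 T3 T1 T6 T4.
T5: waits 0, runs 0→2
T2: waits 2, runs 2→8
T3: waits 8, runs 8→25
T1: waits 25, runs 25→39
T6: waits 39, runs 39→51
T4: waits 51, runs 51→62
Sum = 0+2+8+25+39+51 = 125.
Difference = 169 − 125 = 44.

44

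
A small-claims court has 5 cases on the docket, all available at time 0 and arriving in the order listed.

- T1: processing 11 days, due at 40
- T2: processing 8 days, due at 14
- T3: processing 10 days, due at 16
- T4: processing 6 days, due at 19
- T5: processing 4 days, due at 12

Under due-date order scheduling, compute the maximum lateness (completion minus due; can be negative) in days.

EDD (increasing due date): T5 T2 T3 T4 T1.
T5: 0→4, due 12, lateness -8
T2: 4→12, due 14, lateness -2
T3: 12→22, due 16, lateness 6
T4: 22→28, due 19, lateness 9
T1: 28→39, due 40, lateness -1
Maximum = 9.

9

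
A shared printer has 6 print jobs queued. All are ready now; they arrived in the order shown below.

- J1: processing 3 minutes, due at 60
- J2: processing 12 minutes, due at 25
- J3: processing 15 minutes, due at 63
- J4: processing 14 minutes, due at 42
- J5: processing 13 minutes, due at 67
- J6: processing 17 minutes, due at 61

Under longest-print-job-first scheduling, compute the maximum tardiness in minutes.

LPT (decreasing processing time): J6 J3 J4 J5 J2 J1.
J6: 0→17, due 61, tardiness 0
J3: 17→32, due 63, tardiness 0
J4: 32→46, due 42, tardiness 4
J5: 46→59, due 67, tardiness 0
J2: 59→71, due 25, tardiness 46
J1: 71→74, due 60, tardiness 14
Maximum = 46.

46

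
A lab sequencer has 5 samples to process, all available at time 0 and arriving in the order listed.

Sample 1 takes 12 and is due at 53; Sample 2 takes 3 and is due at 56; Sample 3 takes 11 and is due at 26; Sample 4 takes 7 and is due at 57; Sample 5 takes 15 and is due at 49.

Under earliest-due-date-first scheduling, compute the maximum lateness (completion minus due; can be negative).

EDD (increasing due date): Sample 3 Sample 5 Sample 1 Sample 2 Sample 4.
Sample 3: 0→11, due 26, lateness -15
Sample 5: 11→26, due 49, lateness -23
Sample 1: 26→38, due 53, lateness -15
Sample 2: 38→41, due 56, lateness -15
Sample 4: 41→48, due 57, lateness -9
Maximum = -9.

-9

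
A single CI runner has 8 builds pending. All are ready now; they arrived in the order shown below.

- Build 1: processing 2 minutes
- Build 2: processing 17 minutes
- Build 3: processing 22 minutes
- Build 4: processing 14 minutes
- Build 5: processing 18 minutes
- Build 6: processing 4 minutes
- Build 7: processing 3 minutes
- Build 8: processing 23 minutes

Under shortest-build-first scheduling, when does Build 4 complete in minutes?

SPT (increasing processing time): Build 1 Build 7 Build 6 Build 4 Build 2 Build 5 Build 3 Build 8.
Build 1: 0→2
Build 7: 2→5
Build 6: 5→9
Build 4: 9→23

23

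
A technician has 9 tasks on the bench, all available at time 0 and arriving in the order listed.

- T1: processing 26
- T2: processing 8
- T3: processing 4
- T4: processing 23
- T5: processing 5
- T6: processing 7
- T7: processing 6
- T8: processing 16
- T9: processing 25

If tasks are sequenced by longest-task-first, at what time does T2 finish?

98

LPT (decreasing processing time): T1 T9 T4 T8 T2 T6 T7 T5 T3.
T1: 0→26
T9: 26→51
T4: 51→74
T8: 74→90
T2: 90→98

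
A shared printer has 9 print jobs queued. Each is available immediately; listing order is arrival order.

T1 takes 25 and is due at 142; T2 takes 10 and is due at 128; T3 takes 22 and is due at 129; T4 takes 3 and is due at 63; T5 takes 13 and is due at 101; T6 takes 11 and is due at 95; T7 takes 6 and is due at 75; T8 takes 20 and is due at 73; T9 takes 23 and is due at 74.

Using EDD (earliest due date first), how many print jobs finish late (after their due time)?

0

EDD (increasing due date): T4 T8 T9 T7 T6 T5 T2 T3 T1.
T4: 0→3, due 63, tardiness 0
T8: 3→23, due 73, tardiness 0
T9: 23→46, due 74, tardiness 0
T7: 46→52, due 75, tardiness 0
T6: 52→63, due 95, tardiness 0
T5: 63→76, due 101, tardiness 0
T2: 76→86, due 128, tardiness 0
T3: 86→108, due 129, tardiness 0
T1: 108→133, due 142, tardiness 0
Late print jobs: 0.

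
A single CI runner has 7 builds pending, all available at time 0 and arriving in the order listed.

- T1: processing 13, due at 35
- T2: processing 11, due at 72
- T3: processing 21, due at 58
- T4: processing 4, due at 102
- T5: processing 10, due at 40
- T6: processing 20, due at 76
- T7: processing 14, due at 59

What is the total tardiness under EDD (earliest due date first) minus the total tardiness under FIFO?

-43

EDD (increasing due date): T1 T5 T3 T7 T2 T6 T4.
T1: 0→13, due 35, tardiness 0
T5: 13→23, due 40, tardiness 0
T3: 23→44, due 58, tardiness 0
T7: 44→58, due 59, tardiness 0
T2: 58→69, due 72, tardiness 0
T6: 69→89, due 76, tardiness 13
T4: 89→93, due 102, tardiness 0
Sum = 0+0+0+0+0+13+0 = 13.
FIFO (arrival order): T1 T2 T3 T4 T5 T6 T7.
T1: 0→13, due 35, tardiness 0
T2: 13→24, due 72, tardiness 0
T3: 24→45, due 58, tardiness 0
T4: 45→49, due 102, tardiness 0
T5: 49→59, due 40, tardiness 19
T6: 59→79, due 76, tardiness 3
T7: 79→93, due 59, tardiness 34
Sum = 0+0+0+0+19+3+34 = 56.
Difference = 13 − 56 = -43.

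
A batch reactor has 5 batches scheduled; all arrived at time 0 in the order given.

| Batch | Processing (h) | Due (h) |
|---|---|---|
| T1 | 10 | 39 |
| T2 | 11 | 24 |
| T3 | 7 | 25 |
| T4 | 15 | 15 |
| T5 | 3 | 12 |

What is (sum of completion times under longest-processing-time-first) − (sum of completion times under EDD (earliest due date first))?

34

LPT (decreasing processing time): T4 T2 T1 T3 T5.
T4: 0→15
T2: 15→26
T1: 26→36
T3: 36→43
T5: 43→46
Sum = 15+26+36+43+46 = 166.
EDD (increasing due date): T5 T4 T2 T3 T1.
T5: 0→3
T4: 3→18
T2: 18→29
T3: 29→36
T1: 36→46
Sum = 3+18+29+36+46 = 132.
Difference = 166 − 132 = 34.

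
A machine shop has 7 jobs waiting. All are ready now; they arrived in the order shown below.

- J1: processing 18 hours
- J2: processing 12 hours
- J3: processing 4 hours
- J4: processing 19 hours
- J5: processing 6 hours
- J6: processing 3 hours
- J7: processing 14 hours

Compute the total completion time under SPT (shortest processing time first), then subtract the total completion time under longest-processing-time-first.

-168

SPT (increasing processing time): J6 J3 J5 J2 J7 J1 J4.
J6: 0→3
J3: 3→7
J5: 7→13
J2: 13→25
J7: 25→39
J1: 39→57
J4: 57→76
Sum = 3+7+13+25+39+57+76 = 220.
LPT (decreasing processing time): J4 J1 J7 J2 J5 J3 J6.
J4: 0→19
J1: 19→37
J7: 37→51
J2: 51→63
J5: 63→69
J3: 69→73
J6: 73→76
Sum = 19+37+51+63+69+73+76 = 388.
Difference = 220 − 388 = -168.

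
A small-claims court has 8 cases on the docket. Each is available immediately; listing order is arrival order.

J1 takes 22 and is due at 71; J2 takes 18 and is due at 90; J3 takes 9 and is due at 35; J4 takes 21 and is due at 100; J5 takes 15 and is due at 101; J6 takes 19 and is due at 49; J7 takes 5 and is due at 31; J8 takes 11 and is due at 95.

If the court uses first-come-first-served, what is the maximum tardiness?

78

FIFO (arrival order): J1 J2 J3 J4 J5 J6 J7 J8.
J1: 0→22, due 71, tardiness 0
J2: 22→40, due 90, tardiness 0
J3: 40→49, due 35, tardiness 14
J4: 49→70, due 100, tardiness 0
J5: 70→85, due 101, tardiness 0
J6: 85→104, due 49, tardiness 55
J7: 104→109, due 31, tardiness 78
J8: 109→120, due 95, tardiness 25
Maximum = 78.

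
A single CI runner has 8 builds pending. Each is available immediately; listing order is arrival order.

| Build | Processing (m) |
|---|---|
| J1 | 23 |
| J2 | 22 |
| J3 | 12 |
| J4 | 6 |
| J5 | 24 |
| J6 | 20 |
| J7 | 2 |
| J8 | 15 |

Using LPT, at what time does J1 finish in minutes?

LPT (decreasing processing time): J5 J1 J2 J6 J8 J3 J4 J7.
J5: 0→24
J1: 24→47

47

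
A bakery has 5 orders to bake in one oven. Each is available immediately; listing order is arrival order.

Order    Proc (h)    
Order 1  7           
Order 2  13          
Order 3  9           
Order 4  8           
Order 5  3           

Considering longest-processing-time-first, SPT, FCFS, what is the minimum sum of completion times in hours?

98

LPT (decreasing processing time): Order 2 Order 3 Order 4 Order 1 Order 5.
Order 2: 0→13
Order 3: 13→22
Order 4: 22→30
Order 1: 30→37
Order 5: 37→40
Sum = 13+22+30+37+40 = 142.
SPT (increasing processing time): Order 5 Order 1 Order 4 Order 3 Order 2.
Order 5: 0→3
Order 1: 3→10
Order 4: 10→18
Order 3: 18→27
Order 2: 27→40
Sum = 3+10+18+27+40 = 98.
FIFO (arrival order): Order 1 Order 2 Order 3 Order 4 Order 5.
Order 1: 0→7
Order 2: 7→20
Order 3: 20→29
Order 4: 29→37
Order 5: 37→40
Sum = 7+20+29+37+40 = 133.
LPT 142, SPT 98, FIFO 133 → minimum 98.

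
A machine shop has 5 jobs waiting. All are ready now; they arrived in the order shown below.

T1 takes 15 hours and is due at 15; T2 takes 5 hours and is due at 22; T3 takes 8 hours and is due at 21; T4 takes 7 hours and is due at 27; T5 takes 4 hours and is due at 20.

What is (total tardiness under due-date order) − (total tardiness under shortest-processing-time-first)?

1

EDD (increasing due date): T1 T5 T3 T2 T4.
T1: 0→15, due 15, tardiness 0
T5: 15→19, due 20, tardiness 0
T3: 19→27, due 21, tardiness 6
T2: 27→32, due 22, tardiness 10
T4: 32→39, due 27, tardiness 12
Sum = 0+0+6+10+12 = 28.
SPT (increasing processing time): T5 T2 T4 T3 T1.
T5: 0→4, due 20, tardiness 0
T2: 4→9, due 22, tardiness 0
T4: 9→16, due 27, tardiness 0
T3: 16→24, due 21, tardiness 3
T1: 24→39, due 15, tardiness 24
Sum = 0+0+0+3+24 = 27.
Difference = 28 − 27 = 1.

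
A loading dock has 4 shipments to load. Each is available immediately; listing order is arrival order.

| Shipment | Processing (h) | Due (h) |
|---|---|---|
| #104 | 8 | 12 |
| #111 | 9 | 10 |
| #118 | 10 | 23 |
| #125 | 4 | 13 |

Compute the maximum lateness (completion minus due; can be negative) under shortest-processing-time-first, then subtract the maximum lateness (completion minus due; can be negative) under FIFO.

-7

SPT (increasing processing time): #125 #104 #111 #118.
#125: 0→4, due 13, lateness -9
#104: 4→12, due 12, lateness 0
#111: 12→21, due 10, lateness 11
#118: 21→31, due 23, lateness 8
Maximum = 11.
FIFO (arrival order): #104 #111 #118 #125.
#104: 0→8, due 12, lateness -4
#111: 8→17, due 10, lateness 7
#118: 17→27, due 23, lateness 4
#125: 27→31, due 13, lateness 18
Maximum = 18.
Difference = 11 − 18 = -7.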